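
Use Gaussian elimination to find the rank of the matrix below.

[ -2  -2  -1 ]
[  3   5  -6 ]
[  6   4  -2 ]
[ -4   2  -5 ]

Row reduction:
R2 <- R2 - (-3/2)*R1:  [     0      2  -15/2 ]
R3 <- R3 - (-3)*R1:  [  0  -2  -5 ]
R4 <- R4 - (2)*R1:  [  0   6  -3 ]
R3 <- R3 - (-1)*R2:  [     0      0  -25/2 ]
R4 <- R4 - (3)*R2:  [    0     0  39/2 ]
R4 <- R4 - (-39/25)*R3:  [ 0  0  0 ]
Row echelon form:
[ -2  -2     -1 ]
[  0   2  -15/2 ]
[  0   0  -25/2 ]
[  0   0      0 ]
Nonzero rows / pivot columns: 3

rank(A) = 3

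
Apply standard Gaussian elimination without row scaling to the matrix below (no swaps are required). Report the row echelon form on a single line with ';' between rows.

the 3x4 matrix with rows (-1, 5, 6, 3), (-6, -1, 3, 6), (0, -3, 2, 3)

REF = [-1 5 6 3; 0 -31 -33 -12; 0 0 161/31 129/31]

Forward elimination:
R2 <- R2 - (6)*R1:  [   0  -31  -33  -12 ]
R3 <- R3 - (3/31)*R2:  [      0       0  161/31  129/31 ]
Row echelon form:
[ -1    5       6       3 ]
[  0  -31     -33     -12 ]
[  0    0  161/31  129/31 ]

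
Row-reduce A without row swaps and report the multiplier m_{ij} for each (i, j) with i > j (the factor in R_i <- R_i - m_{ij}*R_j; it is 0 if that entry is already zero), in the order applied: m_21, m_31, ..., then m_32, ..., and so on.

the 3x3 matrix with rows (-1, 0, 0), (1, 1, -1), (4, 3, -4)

multipliers: -1, -4, 3

Forward elimination:
R2 <- R2 - (-1)*R1:  [  0   1  -1 ]
R3 <- R3 - (-4)*R1:  [  0   3  -4 ]
R3 <- R3 - (3)*R2:  [  0   0  -1 ]
Multipliers (in order of application): m_{21} = -1, m_{31} = -4, m_{32} = 3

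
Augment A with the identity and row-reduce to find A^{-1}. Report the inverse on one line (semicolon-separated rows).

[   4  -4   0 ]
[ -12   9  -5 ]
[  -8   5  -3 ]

inverse = [1/12 1/2 -5/6; -1/6 1/2 -5/6; -1/2 -1/2 1/2]

Gauss-Jordan on [A | I]:
R1 <- (1/4)*R1:  [   1   -1    0  |  1/4    0    0 ]
R2 <- R2 - (-12)*R1:  [  0  -3  -5  |   3   1   0 ]
R3 <- R3 - (-8)*R1:  [  0  -3  -3  |   2   0   1 ]
R2 <- (1/-3)*R2:  [    0     1   5/3  |    -1  -1/3     0 ]
R1 <- R1 - (-1)*R2:  [    1     0   5/3  |  -3/4  -1/3     0 ]
R3 <- R3 - (-3)*R2:  [  0   0   2  |  -1  -1   1 ]
R3 <- (1/2)*R3:  [    0     0     1  |  -1/2  -1/2   1/2 ]
R1 <- R1 - (5/3)*R3:  [    1     0     0  |  1/12   1/2  -5/6 ]
R2 <- R2 - (5/3)*R3:  [    0     1     0  |  -1/6   1/2  -5/6 ]
Right block of [I | A^{-1}] is the inverse:
[ 1/12   1/2  -5/6 ]
[ -1/6   1/2  -5/6 ]
[ -1/2  -1/2   1/2 ]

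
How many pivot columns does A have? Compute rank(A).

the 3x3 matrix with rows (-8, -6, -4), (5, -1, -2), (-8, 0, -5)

rank(A) = 3

Row reduction:
R2 <- R2 - (-5/8)*R1:  [     0  -19/4   -9/2 ]
R3 <- R3 - (1)*R1:  [  0   6  -1 ]
R3 <- R3 - (-24/19)*R2:  [       0        0  -127/19 ]
Row echelon form:
[ -8     -6       -4 ]
[  0  -19/4     -9/2 ]
[  0      0  -127/19 ]
Nonzero rows / pivot columns: 3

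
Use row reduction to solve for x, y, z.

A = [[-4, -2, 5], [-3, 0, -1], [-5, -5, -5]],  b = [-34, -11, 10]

Forward elimination on [A|b]:
R2 <- R2 - (3/4)*R1:  [     0    3/2  -19/4   29/2 ]
R3 <- R3 - (5/4)*R1:  [     0   -5/2  -45/4  105/2 ]
R3 <- R3 - (-5/3)*R2:  [      0       0  -115/6   230/3 ]
Row echelon form:
[ -4   -2       5  |    -34 ]
[  0  3/2   -19/4  |   29/2 ]
[  0    0  -115/6  |  230/3 ]
Back-substitution:
z = (230/3) / (-115/6) = -4
y = (29/2 - (-19/4)*(-4)) / (3/2) = -3
x = (-34 - (-2)*(-3) - (5)*(-4)) / -4 = 5

(5, -3, -4)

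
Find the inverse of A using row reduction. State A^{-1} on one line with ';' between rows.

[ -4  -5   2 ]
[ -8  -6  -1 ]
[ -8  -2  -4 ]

Gauss-Jordan on [A | I]:
R1 <- (1/-4)*R1:  [    1   5/4  -1/2  |  -1/4     0     0 ]
R2 <- R2 - (-8)*R1:  [  0   4  -5  |  -2   1   0 ]
R3 <- R3 - (-8)*R1:  [  0   8  -8  |  -2   0   1 ]
R2 <- (1/4)*R2:  [    0     1  -5/4  |  -1/2   1/4     0 ]
R1 <- R1 - (5/4)*R2:  [     1      0  17/16  |    3/8  -5/16      0 ]
R3 <- R3 - (8)*R2:  [  0   0   2  |   2  -2   1 ]
R3 <- (1/2)*R3:  [   0    0    1  |    1   -1  1/2 ]
R1 <- R1 - (17/16)*R3:  [      1       0       0  |  -11/16     3/4  -17/32 ]
R2 <- R2 - (-5/4)*R3:  [   0    1    0  |  3/4   -1  5/8 ]
Right block of [I | A^{-1}] is the inverse:
[ -11/16  3/4  -17/32 ]
[    3/4   -1     5/8 ]
[      1   -1     1/2 ]

inverse = [-11/16 3/4 -17/32; 3/4 -1 5/8; 1 -1 1/2]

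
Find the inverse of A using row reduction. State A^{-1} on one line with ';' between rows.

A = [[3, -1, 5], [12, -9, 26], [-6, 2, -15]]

inverse = [83/75 -1/15 19/75; 8/25 -1/5 -6/25; -2/5 0 -1/5]

Gauss-Jordan on [A | I]:
R1 <- (1/3)*R1:  [    1  -1/3   5/3  |   1/3     0     0 ]
R2 <- R2 - (12)*R1:  [  0  -5   6  |  -4   1   0 ]
R3 <- R3 - (-6)*R1:  [  0   0  -5  |   2   0   1 ]
R2 <- (1/-5)*R2:  [    0     1  -6/5  |   4/5  -1/5     0 ]
R1 <- R1 - (-1/3)*R2:  [     1      0  19/15  |    3/5  -1/15      0 ]
R3 <- (1/-5)*R3:  [    0     0     1  |  -2/5     0  -1/5 ]
R1 <- R1 - (19/15)*R3:  [     1      0      0  |  83/75  -1/15  19/75 ]
R2 <- R2 - (-6/5)*R3:  [     0      1      0  |   8/25   -1/5  -6/25 ]
Right block of [I | A^{-1}] is the inverse:
[ 83/75  -1/15  19/75 ]
[  8/25   -1/5  -6/25 ]
[  -2/5      0   -1/5 ]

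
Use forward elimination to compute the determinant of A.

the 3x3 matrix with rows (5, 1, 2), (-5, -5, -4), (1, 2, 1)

Forward elimination:
R2 <- R2 - (-1)*R1:  [  0  -4  -2 ]
R3 <- R3 - (1/5)*R1:  [   0  9/5  3/5 ]
R3 <- R3 - (-9/20)*R2:  [     0      0  -3/10 ]
Upper-triangular form:
[ 5   1      2 ]
[ 0  -4     -2 ]
[ 0   0  -3/10 ]
det(A) = (-1)^0 * (5) * (-4) * (-3/10) = 6  (0 row swaps -> sign +1)

det(A) = 6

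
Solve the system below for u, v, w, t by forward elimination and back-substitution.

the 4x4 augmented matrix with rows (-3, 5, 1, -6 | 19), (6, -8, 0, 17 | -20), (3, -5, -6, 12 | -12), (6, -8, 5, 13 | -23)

(-5, 3, 1, 2)

Forward elimination on [A|b]:
R2 <- R2 - (-2)*R1:  [  0   2   2   5  18 ]
R3 <- R3 - (-1)*R1:  [  0   0  -5   6   7 ]
R4 <- R4 - (-2)*R1:  [  0   2   7   1  15 ]
R4 <- R4 - (1)*R2:  [  0   0   5  -4  -3 ]
R4 <- R4 - (-1)*R3:  [ 0  0  0  2  4 ]
Row echelon form:
[ -3  5   1  -6  |  19 ]
[  0  2   2   5  |  18 ]
[  0  0  -5   6  |   7 ]
[  0  0   0   2  |   4 ]
Back-substitution:
t = (4) / 2 = 2
w = (7 - (6)*(2)) / -5 = 1
v = (18 - (2)*(1) - (5)*(2)) / 2 = 3
u = (19 - (5)*(3) - (1)*(1) - (-6)*(2)) / -3 = -5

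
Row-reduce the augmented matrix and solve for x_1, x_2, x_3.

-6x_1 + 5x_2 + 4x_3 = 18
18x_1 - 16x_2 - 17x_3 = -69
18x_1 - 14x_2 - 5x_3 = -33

(-1, 0, 3)

Forward elimination on [A|b]:
R2 <- R2 - (-3)*R1:  [   0   -1   -5  -15 ]
R3 <- R3 - (-3)*R1:  [  0   1   7  21 ]
R3 <- R3 - (-1)*R2:  [ 0  0  2  6 ]
Row echelon form:
[ -6   5   4  |   18 ]
[  0  -1  -5  |  -15 ]
[  0   0   2  |    6 ]
Back-substitution:
x_3 = (6) / 2 = 3
x_2 = (-15 - (-5)*(3)) / -1 = 0
x_1 = (18 - (5)*(0) - (4)*(3)) / -6 = -1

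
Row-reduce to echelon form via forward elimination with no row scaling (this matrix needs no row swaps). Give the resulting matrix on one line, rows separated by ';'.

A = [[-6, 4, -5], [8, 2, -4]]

Forward elimination:
R2 <- R2 - (-4/3)*R1:  [     0   22/3  -32/3 ]
Row echelon form:
[ -6     4     -5 ]
[  0  22/3  -32/3 ]

REF = [-6 4 -5; 0 22/3 -32/3]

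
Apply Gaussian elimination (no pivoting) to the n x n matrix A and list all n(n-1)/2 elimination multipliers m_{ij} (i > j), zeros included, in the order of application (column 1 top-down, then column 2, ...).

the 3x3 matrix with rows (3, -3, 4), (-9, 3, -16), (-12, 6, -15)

Forward elimination:
R2 <- R2 - (-3)*R1:  [  0  -6  -4 ]
R3 <- R3 - (-4)*R1:  [  0  -6   1 ]
R3 <- R3 - (1)*R2:  [ 0  0  5 ]
Multipliers (in order of application): m_{21} = -3, m_{31} = -4, m_{32} = 1

multipliers: -3, -4, 1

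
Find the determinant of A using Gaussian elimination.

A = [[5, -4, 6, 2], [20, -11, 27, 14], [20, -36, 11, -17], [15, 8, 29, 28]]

det(A) = 25

Forward elimination:
R2 <- R2 - (4)*R1:  [ 0  5  3  6 ]
R3 <- R3 - (4)*R1:  [   0  -20  -13  -25 ]
R4 <- R4 - (3)*R1:  [  0  20  11  22 ]
R3 <- R3 - (-4)*R2:  [  0   0  -1  -1 ]
R4 <- R4 - (4)*R2:  [  0   0  -1  -2 ]
R4 <- R4 - (1)*R3:  [  0   0   0  -1 ]
Upper-triangular form:
[ 5  -4   6   2 ]
[ 0   5   3   6 ]
[ 0   0  -1  -1 ]
[ 0   0   0  -1 ]
det(A) = (-1)^0 * (5) * (5) * (-1) * (-1) = 25  (0 row swaps -> sign +1)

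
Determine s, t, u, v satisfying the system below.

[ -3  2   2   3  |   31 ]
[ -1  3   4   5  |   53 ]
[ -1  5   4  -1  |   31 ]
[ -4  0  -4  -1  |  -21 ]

Forward elimination on [A|b]:
R2 <- R2 - (1/3)*R1:  [     0    7/3   10/3      4  128/3 ]
R3 <- R3 - (1/3)*R1:  [    0  13/3  10/3    -2  62/3 ]
R4 <- R4 - (4/3)*R1:  [      0    -8/3   -20/3      -5  -187/3 ]
R3 <- R3 - (13/7)*R2:  [      0       0   -20/7   -66/7  -410/7 ]
R4 <- R4 - (-8/7)*R2:  [     0      0  -20/7   -3/7  -95/7 ]
R4 <- R4 - (1)*R3:  [  0   0   0   9  45 ]
Row echelon form:
[ -3    2      2      3  |      31 ]
[  0  7/3   10/3      4  |   128/3 ]
[  0    0  -20/7  -66/7  |  -410/7 ]
[  0    0      0      9  |      45 ]
Back-substitution:
v = (45) / 9 = 5
u = (-410/7 - (-66/7)*(5)) / (-20/7) = 4
t = (128/3 - (10/3)*(4) - (4)*(5)) / (7/3) = 4
s = (31 - (2)*(4) - (2)*(4) - (3)*(5)) / -3 = 0

(0, 4, 4, 5)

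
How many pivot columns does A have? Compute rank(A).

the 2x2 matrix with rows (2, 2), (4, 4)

Row reduction:
R2 <- R2 - (2)*R1:  [ 0  0 ]
Row echelon form:
[ 2  2 ]
[ 0  0 ]
Nonzero rows / pivot columns: 1

rank(A) = 1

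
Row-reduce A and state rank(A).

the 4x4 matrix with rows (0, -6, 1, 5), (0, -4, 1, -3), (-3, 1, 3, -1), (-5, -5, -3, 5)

Row reduction:
R1 <-> R3   (pivot in column 1 was zero)
[ -3   1   3  -1 ]
[  0  -4   1  -3 ]
[  0  -6   1   5 ]
[ -5  -5  -3   5 ]
R4 <- R4 - (5/3)*R1:  [     0  -20/3     -8   20/3 ]
R3 <- R3 - (3/2)*R2:  [    0     0  -1/2  19/2 ]
R4 <- R4 - (5/3)*R2:  [     0      0  -29/3   35/3 ]
R4 <- R4 - (58/3)*R3:  [    0     0     0  -172 ]
Row echelon form:
[ -3   1     3    -1 ]
[  0  -4     1    -3 ]
[  0   0  -1/2  19/2 ]
[  0   0     0  -172 ]
Nonzero rows / pivot columns: 4

rank(A) = 4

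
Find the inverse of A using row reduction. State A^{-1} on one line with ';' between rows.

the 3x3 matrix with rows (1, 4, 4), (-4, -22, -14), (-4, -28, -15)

inverse = [-31/9 -26/9 16/9; -2/9 1/18 -1/9; 4/3 2/3 -1/3]

Gauss-Jordan on [A | I]:
R2 <- R2 - (-4)*R1:  [  0  -6   2  |   4   1   0 ]
R3 <- R3 - (-4)*R1:  [   0  -12    1  |    4    0    1 ]
R2 <- (1/-6)*R2:  [    0     1  -1/3  |  -2/3  -1/6     0 ]
R1 <- R1 - (4)*R2:  [    1     0  16/3  |  11/3   2/3     0 ]
R3 <- R3 - (-12)*R2:  [  0   0  -3  |  -4  -2   1 ]
R3 <- (1/-3)*R3:  [    0     0     1  |   4/3   2/3  -1/3 ]
R1 <- R1 - (16/3)*R3:  [     1      0      0  |  -31/9  -26/9   16/9 ]
R2 <- R2 - (-1/3)*R3:  [    0     1     0  |  -2/9  1/18  -1/9 ]
Right block of [I | A^{-1}] is the inverse:
[ -31/9  -26/9  16/9 ]
[  -2/9   1/18  -1/9 ]
[   4/3    2/3  -1/3 ]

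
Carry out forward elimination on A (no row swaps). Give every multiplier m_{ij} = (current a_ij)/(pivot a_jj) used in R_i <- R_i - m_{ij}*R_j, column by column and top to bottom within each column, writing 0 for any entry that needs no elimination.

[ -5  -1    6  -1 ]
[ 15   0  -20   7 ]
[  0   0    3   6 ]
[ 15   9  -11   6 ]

multipliers: -3, 0, -3, 0, -2, 1

Forward elimination:
R2 <- R2 - (-3)*R1:  [  0  -3  -2   4 ]
R3: entry in column 1 is already 0 -> m_{31} = 0 (no row operation needed)
R4 <- R4 - (-3)*R1:  [ 0  6  7  3 ]
R3: entry in column 2 is already 0 -> m_{32} = 0 (no row operation needed)
R4 <- R4 - (-2)*R2:  [  0   0   3  11 ]
R4 <- R4 - (1)*R3:  [ 0  0  0  5 ]
Multipliers (in order of application): m_{21} = -3, m_{31} = 0, m_{41} = -3, m_{32} = 0, m_{42} = -2, m_{43} = 1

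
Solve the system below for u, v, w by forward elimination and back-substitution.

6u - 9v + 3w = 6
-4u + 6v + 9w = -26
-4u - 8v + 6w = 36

Forward elimination on [A|b]:
R2 <- R2 - (-2/3)*R1:  [   0    0   11  -22 ]
R3 <- R3 - (-2/3)*R1:  [   0  -14    8   40 ]
R2 <-> R3   (pivot in column 2 was zero)
[ 6   -9   3    6 ]
[ 0  -14   8   40 ]
[ 0    0  11  -22 ]
Row echelon form:
[ 6   -9   3  |    6 ]
[ 0  -14   8  |   40 ]
[ 0    0  11  |  -22 ]
Back-substitution:
w = (-22) / 11 = -2
v = (40 - (8)*(-2)) / -14 = -4
u = (6 - (-9)*(-4) - (3)*(-2)) / 6 = -4

(-4, -4, -2)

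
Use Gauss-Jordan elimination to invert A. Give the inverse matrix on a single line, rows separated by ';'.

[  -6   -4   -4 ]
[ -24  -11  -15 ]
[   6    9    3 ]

Gauss-Jordan on [A | I]:
R1 <- (1/-6)*R1:  [    1   2/3   2/3  |  -1/6     0     0 ]
R2 <- R2 - (-24)*R1:  [  0   5   1  |  -4   1   0 ]
R3 <- R3 - (6)*R1:  [  0   5  -1  |   1   0   1 ]
R2 <- (1/5)*R2:  [    0     1   1/5  |  -4/5   1/5     0 ]
R1 <- R1 - (2/3)*R2:  [     1      0   8/15  |  11/30  -2/15      0 ]
R3 <- R3 - (5)*R2:  [  0   0  -2  |   5  -1   1 ]
R3 <- (1/-2)*R3:  [    0     0     1  |  -5/2   1/2  -1/2 ]
R1 <- R1 - (8/15)*R3:  [     1      0      0  |  17/10   -2/5   4/15 ]
R2 <- R2 - (1/5)*R3:  [     0      1      0  |  -3/10   1/10   1/10 ]
Right block of [I | A^{-1}] is the inverse:
[ 17/10  -2/5  4/15 ]
[ -3/10  1/10  1/10 ]
[  -5/2   1/2  -1/2 ]

inverse = [17/10 -2/5 4/15; -3/10 1/10 1/10; -5/2 1/2 -1/2]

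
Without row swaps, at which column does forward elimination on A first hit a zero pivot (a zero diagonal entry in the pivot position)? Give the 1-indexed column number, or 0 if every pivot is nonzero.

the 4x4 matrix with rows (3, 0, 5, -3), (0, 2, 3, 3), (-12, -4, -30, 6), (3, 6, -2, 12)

Naive forward elimination:
R3 <- R3 - (-4)*R1:  [   0   -4  -10   -6 ]
R4 <- R4 - (1)*R1:  [  0   6  -7  15 ]
R3 <- R3 - (-2)*R2:  [  0   0  -4   0 ]
R4 <- R4 - (3)*R2:  [   0    0  -16    6 ]
R4 <- R4 - (4)*R3:  [ 0  0  0  6 ]
All pivots nonzero; naive elimination completes without hitting a zero pivot.

first zero-pivot column = 0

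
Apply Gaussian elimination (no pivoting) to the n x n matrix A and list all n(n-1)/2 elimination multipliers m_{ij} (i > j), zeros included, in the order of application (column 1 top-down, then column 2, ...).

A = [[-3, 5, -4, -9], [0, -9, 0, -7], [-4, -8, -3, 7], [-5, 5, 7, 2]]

Forward elimination:
R2: entry in column 1 is already 0 -> m_{21} = 0 (no row operation needed)
R3 <- R3 - (4/3)*R1:  [     0  -44/3    7/3     19 ]
R4 <- R4 - (5/3)*R1:  [     0  -10/3   41/3     17 ]
R3 <- R3 - (44/27)*R2:  [      0       0     7/3  821/27 ]
R4 <- R4 - (10/27)*R2:  [      0       0    41/3  529/27 ]
R4 <- R4 - (41/7)*R3:  [        0         0         0  -9986/63 ]
Multipliers (in order of application): m_{21} = 0, m_{31} = 4/3, m_{41} = 5/3, m_{32} = 44/27, m_{42} = 10/27, m_{43} = 41/7

multipliers: 0, 4/3, 5/3, 44/27, 10/27, 41/7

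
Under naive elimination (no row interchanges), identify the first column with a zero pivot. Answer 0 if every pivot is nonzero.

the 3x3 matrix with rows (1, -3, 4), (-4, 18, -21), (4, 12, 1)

first zero-pivot column = 0

Naive forward elimination:
R2 <- R2 - (-4)*R1:  [  0   6  -5 ]
R3 <- R3 - (4)*R1:  [   0   24  -15 ]
R3 <- R3 - (4)*R2:  [ 0  0  5 ]
All pivots nonzero; naive elimination completes without hitting a zero pivot.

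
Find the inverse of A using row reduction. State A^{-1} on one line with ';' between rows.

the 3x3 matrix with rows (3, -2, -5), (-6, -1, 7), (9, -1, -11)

inverse = [-6/5 17/15 19/15; 1/5 -4/5 -3/5; -1 1 1]

Gauss-Jordan on [A | I]:
R1 <- (1/3)*R1:  [    1  -2/3  -5/3  |   1/3     0     0 ]
R2 <- R2 - (-6)*R1:  [  0  -5  -3  |   2   1   0 ]
R3 <- R3 - (9)*R1:  [  0   5   4  |  -3   0   1 ]
R2 <- (1/-5)*R2:  [    0     1   3/5  |  -2/5  -1/5     0 ]
R1 <- R1 - (-2/3)*R2:  [      1       0  -19/15  |    1/15   -2/15       0 ]
R3 <- R3 - (5)*R2:  [  0   0   1  |  -1   1   1 ]
R1 <- R1 - (-19/15)*R3:  [     1      0      0  |   -6/5  17/15  19/15 ]
R2 <- R2 - (3/5)*R3:  [    0     1     0  |   1/5  -4/5  -3/5 ]
Right block of [I | A^{-1}] is the inverse:
[ -6/5  17/15  19/15 ]
[  1/5   -4/5   -3/5 ]
[   -1      1      1 ]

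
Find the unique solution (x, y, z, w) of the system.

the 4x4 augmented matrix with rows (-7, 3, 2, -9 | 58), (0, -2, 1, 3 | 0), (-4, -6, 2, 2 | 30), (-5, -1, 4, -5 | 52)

(-5, -1, 4, -2)

Forward elimination on [A|b]:
R3 <- R3 - (4/7)*R1:  [     0  -54/7    6/7   50/7  -22/7 ]
R4 <- R4 - (5/7)*R1:  [     0  -22/7   18/7   10/7   74/7 ]
R3 <- R3 - (27/7)*R2:  [     0      0     -3  -31/7  -22/7 ]
R4 <- R4 - (11/7)*R2:  [     0      0      1  -23/7   74/7 ]
R4 <- R4 - (-1/3)*R3:  [       0        0        0  -100/21   200/21 ]
Row echelon form:
[ -7   3   2       -9  |      58 ]
[  0  -2   1        3  |       0 ]
[  0   0  -3    -31/7  |   -22/7 ]
[  0   0   0  -100/21  |  200/21 ]
Back-substitution:
w = (200/21) / (-100/21) = -2
z = (-22/7 - (-31/7)*(-2)) / -3 = 4
y = (0 - (1)*(4) - (3)*(-2)) / -2 = -1
x = (58 - (3)*(-1) - (2)*(4) - (-9)*(-2)) / -7 = -5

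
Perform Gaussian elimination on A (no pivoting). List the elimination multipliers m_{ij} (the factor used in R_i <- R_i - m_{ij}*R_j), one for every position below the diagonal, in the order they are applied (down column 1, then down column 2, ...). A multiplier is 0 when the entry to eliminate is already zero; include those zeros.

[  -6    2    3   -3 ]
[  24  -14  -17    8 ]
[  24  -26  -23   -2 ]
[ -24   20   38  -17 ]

Forward elimination:
R2 <- R2 - (-4)*R1:  [  0  -6  -5  -4 ]
R3 <- R3 - (-4)*R1:  [   0  -18  -11  -14 ]
R4 <- R4 - (4)*R1:  [  0  12  26  -5 ]
R3 <- R3 - (3)*R2:  [  0   0   4  -2 ]
R4 <- R4 - (-2)*R2:  [   0    0   16  -13 ]
R4 <- R4 - (4)*R3:  [  0   0   0  -5 ]
Multipliers (in order of application): m_{21} = -4, m_{31} = -4, m_{41} = 4, m_{32} = 3, m_{42} = -2, m_{43} = 4

multipliers: -4, -4, 4, 3, -2, 4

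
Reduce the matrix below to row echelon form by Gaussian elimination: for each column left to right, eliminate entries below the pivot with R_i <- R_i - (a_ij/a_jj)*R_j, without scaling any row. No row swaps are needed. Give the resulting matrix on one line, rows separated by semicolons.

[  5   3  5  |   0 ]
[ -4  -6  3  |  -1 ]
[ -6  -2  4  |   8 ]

REF = [5 3 5 0; 0 -18/5 7 -1; 0 0 118/9 68/9]

Forward elimination:
R2 <- R2 - (-4/5)*R1:  [     0  -18/5      7     -1 ]
R3 <- R3 - (-6/5)*R1:  [   0  8/5   10    8 ]
R3 <- R3 - (-4/9)*R2:  [     0      0  118/9   68/9 ]
Row echelon form:
[ 5      3      5  |     0 ]
[ 0  -18/5      7  |    -1 ]
[ 0      0  118/9  |  68/9 ]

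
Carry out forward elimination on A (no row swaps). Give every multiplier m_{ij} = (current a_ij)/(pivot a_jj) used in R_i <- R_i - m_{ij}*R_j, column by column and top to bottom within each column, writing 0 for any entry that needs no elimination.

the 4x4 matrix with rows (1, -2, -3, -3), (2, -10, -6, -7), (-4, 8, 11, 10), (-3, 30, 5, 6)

multipliers: 2, -4, -3, 0, -4, 4

Forward elimination:
R2 <- R2 - (2)*R1:  [  0  -6   0  -1 ]
R3 <- R3 - (-4)*R1:  [  0   0  -1  -2 ]
R4 <- R4 - (-3)*R1:  [  0  24  -4  -3 ]
R3: entry in column 2 is already 0 -> m_{32} = 0 (no row operation needed)
R4 <- R4 - (-4)*R2:  [  0   0  -4  -7 ]
R4 <- R4 - (4)*R3:  [ 0  0  0  1 ]
Multipliers (in order of application): m_{21} = 2, m_{31} = -4, m_{41} = -3, m_{32} = 0, m_{42} = -4, m_{43} = 4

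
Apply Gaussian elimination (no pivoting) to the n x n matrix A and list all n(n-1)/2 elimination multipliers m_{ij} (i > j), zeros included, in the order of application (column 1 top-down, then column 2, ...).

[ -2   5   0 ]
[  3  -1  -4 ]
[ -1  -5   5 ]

multipliers: -3/2, 1/2, -15/13

Forward elimination:
R2 <- R2 - (-3/2)*R1:  [    0  13/2    -4 ]
R3 <- R3 - (1/2)*R1:  [     0  -15/2      5 ]
R3 <- R3 - (-15/13)*R2:  [    0     0  5/13 ]
Multipliers (in order of application): m_{21} = -3/2, m_{31} = 1/2, m_{32} = -15/13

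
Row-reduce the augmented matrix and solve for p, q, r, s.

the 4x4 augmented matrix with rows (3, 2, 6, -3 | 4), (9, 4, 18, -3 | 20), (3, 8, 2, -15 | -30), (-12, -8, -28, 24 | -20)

(-5, -1, 4, 1)

Forward elimination on [A|b]:
R2 <- R2 - (3)*R1:  [  0  -2   0   6   8 ]
R3 <- R3 - (1)*R1:  [   0    6   -4  -12  -34 ]
R4 <- R4 - (-4)*R1:  [  0   0  -4  12  -4 ]
R3 <- R3 - (-3)*R2:  [   0    0   -4    6  -10 ]
R4 <- R4 - (1)*R3:  [ 0  0  0  6  6 ]
Row echelon form:
[ 3   2   6  -3  |    4 ]
[ 0  -2   0   6  |    8 ]
[ 0   0  -4   6  |  -10 ]
[ 0   0   0   6  |    6 ]
Back-substitution:
s = (6) / 6 = 1
r = (-10 - (6)*(1)) / -4 = 4
q = (8 - (6)*(1)) / -2 = -1
p = (4 - (2)*(-1) - (6)*(4) - (-3)*(1)) / 3 = -5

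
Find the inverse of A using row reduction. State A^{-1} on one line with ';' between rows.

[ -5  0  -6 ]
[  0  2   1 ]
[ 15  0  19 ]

inverse = [-19/5 0 -6/5; -3/2 1/2 -1/2; 3 0 1]

Gauss-Jordan on [A | I]:
R1 <- (1/-5)*R1:  [    1     0   6/5  |  -1/5     0     0 ]
R3 <- R3 - (15)*R1:  [ 0  0  1  |  3  0  1 ]
R2 <- (1/2)*R2:  [   0    1  1/2  |    0  1/2    0 ]
R1 <- R1 - (6/5)*R3:  [     1      0      0  |  -19/5      0   -6/5 ]
R2 <- R2 - (1/2)*R3:  [    0     1     0  |  -3/2   1/2  -1/2 ]
Right block of [I | A^{-1}] is the inverse:
[ -19/5    0  -6/5 ]
[  -3/2  1/2  -1/2 ]
[     3    0     1 ]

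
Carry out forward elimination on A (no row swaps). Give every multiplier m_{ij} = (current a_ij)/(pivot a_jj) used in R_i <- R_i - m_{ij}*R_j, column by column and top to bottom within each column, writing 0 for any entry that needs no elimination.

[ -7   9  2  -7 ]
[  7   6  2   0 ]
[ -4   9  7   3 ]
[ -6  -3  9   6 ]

multipliers: -1, 4/7, 6/7, 9/35, -5/7, 355/169

Forward elimination:
R2 <- R2 - (-1)*R1:  [  0  15   4  -7 ]
R3 <- R3 - (4/7)*R1:  [    0  27/7  41/7     7 ]
R4 <- R4 - (6/7)*R1:  [     0  -75/7   51/7     12 ]
R3 <- R3 - (9/35)*R2:  [      0       0  169/35    44/5 ]
R4 <- R4 - (-5/7)*R2:  [    0     0  71/7     7 ]
R4 <- R4 - (355/169)*R3:  [         0          0          0  -1941/169 ]
Multipliers (in order of application): m_{21} = -1, m_{31} = 4/7, m_{41} = 6/7, m_{32} = 9/35, m_{42} = -5/7, m_{43} = 355/169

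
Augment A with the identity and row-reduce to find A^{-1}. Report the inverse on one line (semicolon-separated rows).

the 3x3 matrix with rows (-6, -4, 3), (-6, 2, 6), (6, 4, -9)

Gauss-Jordan on [A | I]:
R1 <- (1/-6)*R1:  [    1   2/3  -1/2  |  -1/6     0     0 ]
R2 <- R2 - (-6)*R1:  [  0   6   3  |  -1   1   0 ]
R3 <- R3 - (6)*R1:  [  0   0  -6  |   1   0   1 ]
R2 <- (1/6)*R2:  [    0     1   1/2  |  -1/6   1/6     0 ]
R1 <- R1 - (2/3)*R2:  [     1      0   -5/6  |  -1/18   -1/9      0 ]
R3 <- (1/-6)*R3:  [    0     0     1  |  -1/6     0  -1/6 ]
R1 <- R1 - (-5/6)*R3:  [     1      0      0  |  -7/36   -1/9  -5/36 ]
R2 <- R2 - (1/2)*R3:  [     0      1      0  |  -1/12    1/6   1/12 ]
Right block of [I | A^{-1}] is the inverse:
[ -7/36  -1/9  -5/36 ]
[ -1/12   1/6   1/12 ]
[  -1/6     0   -1/6 ]

inverse = [-7/36 -1/9 -5/36; -1/12 1/6 1/12; -1/6 0 -1/6]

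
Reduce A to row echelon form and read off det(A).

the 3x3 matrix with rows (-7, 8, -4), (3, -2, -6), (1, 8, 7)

det(A) = -558

Forward elimination:
R2 <- R2 - (-3/7)*R1:  [     0   10/7  -54/7 ]
R3 <- R3 - (-1/7)*R1:  [    0  64/7  45/7 ]
R3 <- R3 - (32/5)*R2:  [     0      0  279/5 ]
Upper-triangular form:
[ -7     8     -4 ]
[  0  10/7  -54/7 ]
[  0     0  279/5 ]
det(A) = (-1)^0 * (-7) * (10/7) * (279/5) = -558  (0 row swaps -> sign +1)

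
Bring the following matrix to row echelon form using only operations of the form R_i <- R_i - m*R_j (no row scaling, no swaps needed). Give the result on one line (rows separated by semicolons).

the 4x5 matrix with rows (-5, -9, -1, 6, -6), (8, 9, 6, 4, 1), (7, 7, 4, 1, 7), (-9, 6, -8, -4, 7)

REF = [-5 -9 -1 6 -6; 0 -27/5 22/5 68/5 -43/5; 0 0 -53/27 -127/27 203/27; 0 0 0 669/53 1483/53]

Forward elimination:
R2 <- R2 - (-8/5)*R1:  [     0  -27/5   22/5   68/5  -43/5 ]
R3 <- R3 - (-7/5)*R1:  [     0  -28/5   13/5   47/5   -7/5 ]
R4 <- R4 - (9/5)*R1:  [     0  111/5  -31/5  -74/5   89/5 ]
R3 <- R3 - (28/27)*R2:  [       0        0   -53/27  -127/27   203/27 ]
R4 <- R4 - (-37/9)*R2:  [      0       0   107/9   370/9  -158/9 ]
R4 <- R4 - (-321/53)*R3:  [       0        0        0   669/53  1483/53 ]
Row echelon form:
[ -5     -9      -1        6       -6 ]
[  0  -27/5    22/5     68/5    -43/5 ]
[  0      0  -53/27  -127/27   203/27 ]
[  0      0       0   669/53  1483/53 ]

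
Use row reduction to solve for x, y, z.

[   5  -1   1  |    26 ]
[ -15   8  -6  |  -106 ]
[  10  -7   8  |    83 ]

(4, -5, 1)

Forward elimination on [A|b]:
R2 <- R2 - (-3)*R1:  [   0    5   -3  -28 ]
R3 <- R3 - (2)*R1:  [  0  -5   6  31 ]
R3 <- R3 - (-1)*R2:  [ 0  0  3  3 ]
Row echelon form:
[ 5  -1   1  |   26 ]
[ 0   5  -3  |  -28 ]
[ 0   0   3  |    3 ]
Back-substitution:
z = (3) / 3 = 1
y = (-28 - (-3)*(1)) / 5 = -5
x = (26 - (-1)*(-5) - (1)*(1)) / 5 = 4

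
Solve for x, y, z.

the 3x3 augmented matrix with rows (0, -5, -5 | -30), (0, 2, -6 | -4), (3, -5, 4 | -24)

Forward elimination on [A|b]:
R1 <-> R3   (pivot in column 1 was zero)
[ 3  -5   4  -24 ]
[ 0   2  -6   -4 ]
[ 0  -5  -5  -30 ]
R3 <- R3 - (-5/2)*R2:  [   0    0  -20  -40 ]
Row echelon form:
[ 3  -5    4  |  -24 ]
[ 0   2   -6  |   -4 ]
[ 0   0  -20  |  -40 ]
Back-substitution:
z = (-40) / -20 = 2
y = (-4 - (-6)*(2)) / 2 = 4
x = (-24 - (-5)*(4) - (4)*(2)) / 3 = -4

(-4, 4, 2)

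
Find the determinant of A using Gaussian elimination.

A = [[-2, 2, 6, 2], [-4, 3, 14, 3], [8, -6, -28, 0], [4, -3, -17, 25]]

det(A) = 36

Forward elimination:
R2 <- R2 - (2)*R1:  [  0  -1   2  -1 ]
R3 <- R3 - (-4)*R1:  [  0   2  -4   8 ]
R4 <- R4 - (-2)*R1:  [  0   1  -5  29 ]
R3 <- R3 - (-2)*R2:  [ 0  0  0  6 ]
R4 <- R4 - (-1)*R2:  [  0   0  -3  28 ]
R3 <-> R4   (pivot in column 3 was zero)
[ -2   2   6   2 ]
[  0  -1   2  -1 ]
[  0   0  -3  28 ]
[  0   0   0   6 ]
Upper-triangular form:
[ -2   2   6   2 ]
[  0  -1   2  -1 ]
[  0   0  -3  28 ]
[  0   0   0   6 ]
det(A) = (-1)^1 * (-2) * (-1) * (-3) * (6) = 36  (1 row swap -> sign -1)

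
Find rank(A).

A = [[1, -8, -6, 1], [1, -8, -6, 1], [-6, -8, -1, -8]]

Row reduction:
R2 <- R2 - (1)*R1:  [ 0  0  0  0 ]
R3 <- R3 - (-6)*R1:  [   0  -56  -37   -2 ]
R2 <-> R3   (pivot in column 2 was zero)
[ 1   -8   -6   1 ]
[ 0  -56  -37  -2 ]
[ 0    0    0   0 ]
Row echelon form:
[ 1   -8   -6   1 ]
[ 0  -56  -37  -2 ]
[ 0    0    0   0 ]
Nonzero rows / pivot columns: 2

rank(A) = 2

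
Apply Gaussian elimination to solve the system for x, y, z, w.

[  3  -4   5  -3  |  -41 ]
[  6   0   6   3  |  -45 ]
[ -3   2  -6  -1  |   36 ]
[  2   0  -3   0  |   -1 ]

Forward elimination on [A|b]:
R2 <- R2 - (2)*R1:  [  0   8  -4   9  37 ]
R3 <- R3 - (-1)*R1:  [  0  -2  -1  -4  -5 ]
R4 <- R4 - (2/3)*R1:  [     0    8/3  -19/3      2   79/3 ]
R3 <- R3 - (-1/4)*R2:  [    0     0    -2  -7/4  17/4 ]
R4 <- R4 - (1/3)*R2:  [  0   0  -5  -1  14 ]
R4 <- R4 - (5/2)*R3:  [    0     0     0  27/8  27/8 ]
Row echelon form:
[ 3  -4   5    -3  |   -41 ]
[ 0   8  -4     9  |    37 ]
[ 0   0  -2  -7/4  |  17/4 ]
[ 0   0   0  27/8  |  27/8 ]
Back-substitution:
w = (27/8) / (27/8) = 1
z = (17/4 - (-7/4)*(1)) / -2 = -3
y = (37 - (-4)*(-3) - (9)*(1)) / 8 = 2
x = (-41 - (-4)*(2) - (5)*(-3) - (-3)*(1)) / 3 = -5

(-5, 2, -3, 1)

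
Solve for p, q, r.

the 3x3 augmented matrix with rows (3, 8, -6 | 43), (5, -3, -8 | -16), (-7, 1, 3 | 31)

(-5, 5, -3)

Forward elimination on [A|b]:
R2 <- R2 - (5/3)*R1:  [      0   -49/3       2  -263/3 ]
R3 <- R3 - (-7/3)*R1:  [     0   59/3    -11  394/3 ]
R3 <- R3 - (-59/49)*R2:  [       0        0  -421/49  1263/49 ]
Row echelon form:
[ 3      8       -6  |       43 ]
[ 0  -49/3        2  |   -263/3 ]
[ 0      0  -421/49  |  1263/49 ]
Back-substitution:
r = (1263/49) / (-421/49) = -3
q = (-263/3 - (2)*(-3)) / (-49/3) = 5
p = (43 - (8)*(5) - (-6)*(-3)) / 3 = -5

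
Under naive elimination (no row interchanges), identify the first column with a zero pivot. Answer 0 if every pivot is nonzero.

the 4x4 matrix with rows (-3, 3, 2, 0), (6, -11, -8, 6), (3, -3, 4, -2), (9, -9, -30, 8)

first zero-pivot column = 4

Naive forward elimination:
R2 <- R2 - (-2)*R1:  [  0  -5  -4   6 ]
R3 <- R3 - (-1)*R1:  [  0   0   6  -2 ]
R4 <- R4 - (-3)*R1:  [   0    0  -24    8 ]
R4 <- R4 - (-4)*R3:  [ 0  0  0  0 ]
Matrix at this point:
[ -3   3   2   0 ]
[  0  -5  -4   6 ]
[  0   0   6  -2 ]
[  0   0   0   0 ]
Pivot entry (4,4) in the last row is zero and there are no rows below to swap with -> zero pivot in column 4 (A is singular).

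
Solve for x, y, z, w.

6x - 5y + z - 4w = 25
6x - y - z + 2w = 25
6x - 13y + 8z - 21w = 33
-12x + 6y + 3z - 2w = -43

Forward elimination on [A|b]:
R2 <- R2 - (1)*R1:  [  0   4  -2   6   0 ]
R3 <- R3 - (1)*R1:  [   0   -8    7  -17    8 ]
R4 <- R4 - (-2)*R1:  [   0   -4    5  -10    7 ]
R3 <- R3 - (-2)*R2:  [  0   0   3  -5   8 ]
R4 <- R4 - (-1)*R2:  [  0   0   3  -4   7 ]
R4 <- R4 - (1)*R3:  [  0   0   0   1  -1 ]
Row echelon form:
[ 6  -5   1  -4  |  25 ]
[ 0   4  -2   6  |   0 ]
[ 0   0   3  -5  |   8 ]
[ 0   0   0   1  |  -1 ]
Back-substitution:
w = (-1) / 1 = -1
z = (8 - (-5)*(-1)) / 3 = 1
y = (0 - (-2)*(1) - (6)*(-1)) / 4 = 2
x = (25 - (-5)*(2) - (1)*(1) - (-4)*(-1)) / 6 = 5

(5, 2, 1, -1)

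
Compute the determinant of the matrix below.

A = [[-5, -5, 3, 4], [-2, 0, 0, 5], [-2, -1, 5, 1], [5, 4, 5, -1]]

Forward elimination:
R2 <- R2 - (2/5)*R1:  [    0     2  -6/5  17/5 ]
R3 <- R3 - (2/5)*R1:  [    0     1  19/5  -3/5 ]
R4 <- R4 - (-1)*R1:  [  0  -1   8   3 ]
R3 <- R3 - (1/2)*R2:  [      0       0    22/5  -23/10 ]
R4 <- R4 - (-1/2)*R2:  [     0      0   37/5  47/10 ]
R4 <- R4 - (37/22)*R3:  [      0       0       0  377/44 ]
Upper-triangular form:
[ -5  -5     3       4 ]
[  0   2  -6/5    17/5 ]
[  0   0  22/5  -23/10 ]
[  0   0     0  377/44 ]
det(A) = (-1)^0 * (-5) * (2) * (22/5) * (377/44) = -377  (0 row swaps -> sign +1)

det(A) = -377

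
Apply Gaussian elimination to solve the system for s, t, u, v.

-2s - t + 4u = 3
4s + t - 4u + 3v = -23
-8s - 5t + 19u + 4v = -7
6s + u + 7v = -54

(-4, -3, -2, -4)

Forward elimination on [A|b]:
R2 <- R2 - (-2)*R1:  [   0   -1    4    3  -17 ]
R3 <- R3 - (4)*R1:  [   0   -1    3    4  -19 ]
R4 <- R4 - (-3)*R1:  [   0   -3   13    7  -45 ]
R3 <- R3 - (1)*R2:  [  0   0  -1   1  -2 ]
R4 <- R4 - (3)*R2:  [  0   0   1  -2   6 ]
R4 <- R4 - (-1)*R3:  [  0   0   0  -1   4 ]
Row echelon form:
[ -2  -1   4   0  |    3 ]
[  0  -1   4   3  |  -17 ]
[  0   0  -1   1  |   -2 ]
[  0   0   0  -1  |    4 ]
Back-substitution:
v = (4) / -1 = -4
u = (-2 - (1)*(-4)) / -1 = -2
t = (-17 - (4)*(-2) - (3)*(-4)) / -1 = -3
s = (3 - (-1)*(-3) - (4)*(-2)) / -2 = -4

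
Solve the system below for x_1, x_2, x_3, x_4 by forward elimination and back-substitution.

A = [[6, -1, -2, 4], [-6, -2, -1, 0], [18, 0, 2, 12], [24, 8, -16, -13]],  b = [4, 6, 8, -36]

(-2, 4, -2, 4)

Forward elimination on [A|b]:
R2 <- R2 - (-1)*R1:  [  0  -3  -3   4  10 ]
R3 <- R3 - (3)*R1:  [  0   3   8   0  -4 ]
R4 <- R4 - (4)*R1:  [   0   12   -8  -29  -52 ]
R3 <- R3 - (-1)*R2:  [ 0  0  5  4  6 ]
R4 <- R4 - (-4)*R2:  [   0    0  -20  -13  -12 ]
R4 <- R4 - (-4)*R3:  [  0   0   0   3  12 ]
Row echelon form:
[ 6  -1  -2  4  |   4 ]
[ 0  -3  -3  4  |  10 ]
[ 0   0   5  4  |   6 ]
[ 0   0   0  3  |  12 ]
Back-substitution:
x_4 = (12) / 3 = 4
x_3 = (6 - (4)*(4)) / 5 = -2
x_2 = (10 - (-3)*(-2) - (4)*(4)) / -3 = 4
x_1 = (4 - (-1)*(4) - (-2)*(-2) - (4)*(4)) / 6 = -2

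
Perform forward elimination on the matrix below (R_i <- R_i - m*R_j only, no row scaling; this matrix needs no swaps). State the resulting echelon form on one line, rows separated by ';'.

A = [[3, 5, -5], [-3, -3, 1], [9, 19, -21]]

REF = [3 5 -5; 0 2 -4; 0 0 2]

Forward elimination:
R2 <- R2 - (-1)*R1:  [  0   2  -4 ]
R3 <- R3 - (3)*R1:  [  0   4  -6 ]
R3 <- R3 - (2)*R2:  [ 0  0  2 ]
Row echelon form:
[ 3  5  -5 ]
[ 0  2  -4 ]
[ 0  0   2 ]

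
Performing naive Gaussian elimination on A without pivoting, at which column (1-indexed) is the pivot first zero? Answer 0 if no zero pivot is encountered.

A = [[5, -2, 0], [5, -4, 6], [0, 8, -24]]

Naive forward elimination:
R2 <- R2 - (1)*R1:  [  0  -2   6 ]
R3 <- R3 - (-4)*R2:  [ 0  0  0 ]
Matrix at this point:
[ 5  -2  0 ]
[ 0  -2  6 ]
[ 0   0  0 ]
Pivot entry (3,3) in the last row is zero and there are no rows below to swap with -> zero pivot in column 3 (A is singular).

first zero-pivot column = 3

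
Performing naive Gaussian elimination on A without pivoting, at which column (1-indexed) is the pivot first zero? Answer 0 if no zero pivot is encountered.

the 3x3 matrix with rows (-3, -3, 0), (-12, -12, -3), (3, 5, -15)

Naive forward elimination:
R2 <- R2 - (4)*R1:  [  0   0  -3 ]
R3 <- R3 - (-1)*R1:  [   0    2  -15 ]
Matrix at this point:
[ -3  -3    0 ]
[  0   0   -3 ]
[  0   2  -15 ]
Pivot entry (2,2) is zero but row 3 has 2 in column 2 -> naive elimination stops; a row interchange (e.g. R2 <-> R3) would be required here.

first zero-pivot column = 2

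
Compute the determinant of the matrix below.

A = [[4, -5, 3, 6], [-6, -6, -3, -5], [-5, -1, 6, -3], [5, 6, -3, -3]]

Forward elimination:
R2 <- R2 - (-3/2)*R1:  [     0  -27/2    3/2      4 ]
R3 <- R3 - (-5/4)*R1:  [     0  -29/4   39/4    9/2 ]
R4 <- R4 - (5/4)*R1:  [     0   49/4  -27/4  -21/2 ]
R3 <- R3 - (29/54)*R2:  [      0       0  161/18  127/54 ]
R4 <- R4 - (-49/54)*R2:  [       0        0   -97/18  -371/54 ]
R4 <- R4 - (-97/161)*R3:  [        0         0         0  -878/161 ]
Upper-triangular form:
[ 4     -5       3         6 ]
[ 0  -27/2     3/2         4 ]
[ 0      0  161/18    127/54 ]
[ 0      0       0  -878/161 ]
det(A) = (-1)^0 * (4) * (-27/2) * (161/18) * (-878/161) = 2634  (0 row swaps -> sign +1)

det(A) = 2634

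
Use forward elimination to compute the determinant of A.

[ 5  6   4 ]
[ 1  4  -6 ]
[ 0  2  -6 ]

Forward elimination:
R2 <- R2 - (1/5)*R1:  [     0   14/5  -34/5 ]
R3 <- R3 - (5/7)*R2:  [    0     0  -8/7 ]
Upper-triangular form:
[ 5     6      4 ]
[ 0  14/5  -34/5 ]
[ 0     0   -8/7 ]
det(A) = (-1)^0 * (5) * (14/5) * (-8/7) = -16  (0 row swaps -> sign +1)

det(A) = -16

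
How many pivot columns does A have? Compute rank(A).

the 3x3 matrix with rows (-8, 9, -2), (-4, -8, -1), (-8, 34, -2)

rank(A) = 2

Row reduction:
R2 <- R2 - (1/2)*R1:  [     0  -25/2      0 ]
R3 <- R3 - (1)*R1:  [  0  25   0 ]
R3 <- R3 - (-2)*R2:  [ 0  0  0 ]
Row echelon form:
[ -8      9  -2 ]
[  0  -25/2   0 ]
[  0      0   0 ]
Nonzero rows / pivot columns: 2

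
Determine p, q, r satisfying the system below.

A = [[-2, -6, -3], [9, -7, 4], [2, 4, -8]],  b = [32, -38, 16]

(-4, -2, -4)

Forward elimination on [A|b]:
R2 <- R2 - (-9/2)*R1:  [     0    -34  -19/2    106 ]
R3 <- R3 - (-1)*R1:  [   0   -2  -11   48 ]
R3 <- R3 - (1/17)*R2:  [       0        0  -355/34   710/17 ]
Row echelon form:
[ -2   -6       -3  |      32 ]
[  0  -34    -19/2  |     106 ]
[  0    0  -355/34  |  710/17 ]
Back-substitution:
r = (710/17) / (-355/34) = -4
q = (106 - (-19/2)*(-4)) / -34 = -2
p = (32 - (-6)*(-2) - (-3)*(-4)) / -2 = -4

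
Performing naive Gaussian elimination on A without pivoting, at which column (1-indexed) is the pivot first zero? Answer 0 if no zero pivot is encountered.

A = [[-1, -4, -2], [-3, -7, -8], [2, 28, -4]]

Naive forward elimination:
R2 <- R2 - (3)*R1:  [  0   5  -2 ]
R3 <- R3 - (-2)*R1:  [  0  20  -8 ]
R3 <- R3 - (4)*R2:  [ 0  0  0 ]
Matrix at this point:
[ -1  -4  -2 ]
[  0   5  -2 ]
[  0   0   0 ]
Pivot entry (3,3) in the last row is zero and there are no rows below to swap with -> zero pivot in column 3 (A is singular).

first zero-pivot column = 3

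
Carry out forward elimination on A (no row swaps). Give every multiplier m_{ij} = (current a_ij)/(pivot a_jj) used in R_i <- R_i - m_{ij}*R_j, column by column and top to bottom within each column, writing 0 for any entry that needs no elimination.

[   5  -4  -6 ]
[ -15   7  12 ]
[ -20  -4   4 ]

Forward elimination:
R2 <- R2 - (-3)*R1:  [  0  -5  -6 ]
R3 <- R3 - (-4)*R1:  [   0  -20  -20 ]
R3 <- R3 - (4)*R2:  [ 0  0  4 ]
Multipliers (in order of application): m_{21} = -3, m_{31} = -4, m_{32} = 4

multipliers: -3, -4, 4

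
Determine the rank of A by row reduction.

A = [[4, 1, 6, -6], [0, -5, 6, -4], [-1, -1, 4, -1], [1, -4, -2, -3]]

rank(A) = 4

Row reduction:
R3 <- R3 - (-1/4)*R1:  [    0  -3/4  11/2  -5/2 ]
R4 <- R4 - (1/4)*R1:  [     0  -17/4   -7/2   -3/2 ]
R3 <- R3 - (3/20)*R2:  [      0       0    23/5  -19/10 ]
R4 <- R4 - (17/20)*R2:  [     0      0  -43/5  19/10 ]
R4 <- R4 - (-43/23)*R3:  [      0       0       0  -38/23 ]
Row echelon form:
[ 4   1     6      -6 ]
[ 0  -5     6      -4 ]
[ 0   0  23/5  -19/10 ]
[ 0   0     0  -38/23 ]
Nonzero rows / pivot columns: 4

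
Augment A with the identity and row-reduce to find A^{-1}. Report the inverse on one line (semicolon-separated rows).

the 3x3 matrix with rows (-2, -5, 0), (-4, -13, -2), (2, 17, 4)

Gauss-Jordan on [A | I]:
R1 <- (1/-2)*R1:  [    1   5/2     0  |  -1/2     0     0 ]
R2 <- R2 - (-4)*R1:  [  0  -3  -2  |  -2   1   0 ]
R3 <- R3 - (2)*R1:  [  0  12   4  |   1   0   1 ]
R2 <- (1/-3)*R2:  [    0     1   2/3  |   2/3  -1/3     0 ]
R1 <- R1 - (5/2)*R2:  [     1      0   -5/3  |  -13/6    5/6      0 ]
R3 <- R3 - (12)*R2:  [  0   0  -4  |  -7   4   1 ]
R3 <- (1/-4)*R3:  [    0     0     1  |   7/4    -1  -1/4 ]
R1 <- R1 - (-5/3)*R3:  [     1      0      0  |    3/4   -5/6  -5/12 ]
R2 <- R2 - (2/3)*R3:  [    0     1     0  |  -1/2   1/3   1/6 ]
Right block of [I | A^{-1}] is the inverse:
[  3/4  -5/6  -5/12 ]
[ -1/2   1/3    1/6 ]
[  7/4    -1   -1/4 ]

inverse = [3/4 -5/6 -5/12; -1/2 1/3 1/6; 7/4 -1 -1/4]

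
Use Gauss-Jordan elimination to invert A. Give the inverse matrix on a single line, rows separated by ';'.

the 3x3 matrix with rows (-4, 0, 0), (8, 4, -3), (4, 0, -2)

inverse = [-1/4 0 0; 1/8 1/4 -3/8; -1/2 0 -1/2]

Gauss-Jordan on [A | I]:
R1 <- (1/-4)*R1:  [    1     0     0  |  -1/4     0     0 ]
R2 <- R2 - (8)*R1:  [  0   4  -3  |   2   1   0 ]
R3 <- R3 - (4)*R1:  [  0   0  -2  |   1   0   1 ]
R2 <- (1/4)*R2:  [    0     1  -3/4  |   1/2   1/4     0 ]
R3 <- (1/-2)*R3:  [    0     0     1  |  -1/2     0  -1/2 ]
R2 <- R2 - (-3/4)*R3:  [    0     1     0  |   1/8   1/4  -3/8 ]
Right block of [I | A^{-1}] is the inverse:
[ -1/4    0     0 ]
[  1/8  1/4  -3/8 ]
[ -1/2    0  -1/2 ]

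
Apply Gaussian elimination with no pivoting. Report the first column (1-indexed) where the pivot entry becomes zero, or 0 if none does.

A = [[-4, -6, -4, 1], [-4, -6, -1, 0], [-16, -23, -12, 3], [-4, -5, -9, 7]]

first zero-pivot column = 2

Naive forward elimination:
R2 <- R2 - (1)*R1:  [  0   0   3  -1 ]
R3 <- R3 - (4)*R1:  [  0   1   4  -1 ]
R4 <- R4 - (1)*R1:  [  0   1  -5   6 ]
Matrix at this point:
[ -4  -6  -4   1 ]
[  0   0   3  -1 ]
[  0   1   4  -1 ]
[  0   1  -5   6 ]
Pivot entry (2,2) is zero but row 3 has 1 in column 2 -> naive elimination stops; a row interchange (e.g. R2 <-> R3) would be required here.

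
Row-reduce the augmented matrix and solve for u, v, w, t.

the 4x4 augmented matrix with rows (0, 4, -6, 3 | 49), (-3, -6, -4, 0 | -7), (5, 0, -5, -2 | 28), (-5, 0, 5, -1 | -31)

(1, 4, -5, 1)

Forward elimination on [A|b]:
R1 <-> R2   (pivot in column 1 was zero)
[ -3  -6  -4   0   -7 ]
[  0   4  -6   3   49 ]
[  5   0  -5  -2   28 ]
[ -5   0   5  -1  -31 ]
R3 <- R3 - (-5/3)*R1:  [     0    -10  -35/3     -2   49/3 ]
R4 <- R4 - (5/3)*R1:  [     0     10   35/3     -1  -58/3 ]
R3 <- R3 - (-5/2)*R2:  [     0      0  -80/3   11/2  833/6 ]
R4 <- R4 - (5/2)*R2:  [      0       0    80/3   -17/2  -851/6 ]
R4 <- R4 - (-1)*R3:  [  0   0   0  -3  -3 ]
Row echelon form:
[ -3  -6     -4     0  |     -7 ]
[  0   4     -6     3  |     49 ]
[  0   0  -80/3  11/2  |  833/6 ]
[  0   0      0    -3  |     -3 ]
Back-substitution:
t = (-3) / -3 = 1
w = (833/6 - (11/2)*(1)) / (-80/3) = -5
v = (49 - (-6)*(-5) - (3)*(1)) / 4 = 4
u = (-7 - (-6)*(4) - (-4)*(-5)) / -3 = 1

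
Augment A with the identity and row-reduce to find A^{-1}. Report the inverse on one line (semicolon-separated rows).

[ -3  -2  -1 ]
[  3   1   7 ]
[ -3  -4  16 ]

Gauss-Jordan on [A | I]:
R1 <- (1/-3)*R1:  [    1   2/3   1/3  |  -1/3     0     0 ]
R2 <- R2 - (3)*R1:  [  0  -1   6  |   1   1   0 ]
R3 <- R3 - (-3)*R1:  [  0  -2  17  |  -1   0   1 ]
R2 <- (1/-1)*R2:  [  0   1  -6  |  -1  -1   0 ]
R1 <- R1 - (2/3)*R2:  [    1     0  13/3  |   1/3   2/3     0 ]
R3 <- R3 - (-2)*R2:  [  0   0   5  |  -3  -2   1 ]
R3 <- (1/5)*R3:  [    0     0     1  |  -3/5  -2/5   1/5 ]
R1 <- R1 - (13/3)*R3:  [      1       0       0  |   44/15    12/5  -13/15 ]
R2 <- R2 - (-6)*R3:  [     0      1      0  |  -23/5  -17/5    6/5 ]
Right block of [I | A^{-1}] is the inverse:
[ 44/15   12/5  -13/15 ]
[ -23/5  -17/5     6/5 ]
[  -3/5   -2/5     1/5 ]

inverse = [44/15 12/5 -13/15; -23/5 -17/5 6/5; -3/5 -2/5 1/5]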